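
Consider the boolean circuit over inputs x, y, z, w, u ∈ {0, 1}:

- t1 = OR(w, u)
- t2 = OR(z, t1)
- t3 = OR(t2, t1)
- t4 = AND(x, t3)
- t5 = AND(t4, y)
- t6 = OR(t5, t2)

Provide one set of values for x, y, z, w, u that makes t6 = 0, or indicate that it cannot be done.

x=1, y=1, z=0, w=0, u=0

Check with x=1, y=1, z=0, w=0, u=0:
t1 = OR(w, u) = OR(0, 0) = 0
t2 = OR(z, t1) = OR(0, 0) = 0
t3 = OR(t2, t1) = OR(0, 0) = 0
t4 = AND(x, t3) = AND(1, 0) = 0
t5 = AND(t4, y) = AND(0, 1) = 0
t6 = OR(t5, t2) = OR(0, 0) = 0
So t6 = 0 as required.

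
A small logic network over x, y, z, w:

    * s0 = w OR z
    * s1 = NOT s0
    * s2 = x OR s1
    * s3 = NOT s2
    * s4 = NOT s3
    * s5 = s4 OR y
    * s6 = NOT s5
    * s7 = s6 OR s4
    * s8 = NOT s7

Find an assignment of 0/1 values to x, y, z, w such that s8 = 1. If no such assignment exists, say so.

s8 = NOT s7 must be 1, so s7 = 0.
Check with x=0 y=1 z=1 w=0:
s0 = w OR z = 0 OR 1 = 1
s1 = NOT s0 = NOT 1 = 0
s2 = x OR s1 = 0 OR 0 = 0
s3 = NOT s2 = NOT 0 = 1
s4 = NOT s3 = NOT 1 = 0
s5 = s4 OR y = 0 OR 1 = 1
s6 = NOT s5 = NOT 1 = 0
s7 = s6 OR s4 = 0 OR 0 = 0
s8 = NOT s7 = NOT 0 = 1
So s8 = 1 as required.

x=0 y=1 z=1 w=0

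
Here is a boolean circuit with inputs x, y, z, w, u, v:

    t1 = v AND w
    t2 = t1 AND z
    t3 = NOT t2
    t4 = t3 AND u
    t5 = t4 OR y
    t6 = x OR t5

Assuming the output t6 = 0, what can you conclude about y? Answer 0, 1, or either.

0

t6 = x OR t5 must be 0, so both x = 0 and t5 = 0.
t5 = t4 OR y must be 0, so both t4 = 0 and y = 0.
t4 = t3 AND u must be 0, so at least one of t3, u is 0.
Every assignment with t6 = 0 has y = 0; there are 9 such assignment(s).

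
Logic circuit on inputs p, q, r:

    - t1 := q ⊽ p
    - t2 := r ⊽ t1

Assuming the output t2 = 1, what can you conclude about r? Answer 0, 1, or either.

t2 = r ⊽ t1 must be 1, so both r = 0 and t1 = 0.
Every assignment with t2 = 1 has r = 0; there are 3 such assignment(s).
  p=0, q=1, r=0
  p=1, q=0, r=0
  p=1, q=1, r=0

0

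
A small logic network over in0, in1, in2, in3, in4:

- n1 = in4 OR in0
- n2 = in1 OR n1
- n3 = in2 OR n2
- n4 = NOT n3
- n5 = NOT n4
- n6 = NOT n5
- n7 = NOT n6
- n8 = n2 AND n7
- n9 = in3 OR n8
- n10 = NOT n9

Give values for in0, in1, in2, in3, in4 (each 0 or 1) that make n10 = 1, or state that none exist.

Check with in0=0, in1=0, in2=1, in3=0, in4=0:
n1 = in4 OR in0 = 0 OR 0 = 0
n2 = in1 OR n1 = 0 OR 0 = 0
n3 = in2 OR n2 = 1 OR 0 = 1
n4 = NOT n3 = NOT 1 = 0
n5 = NOT n4 = NOT 0 = 1
n6 = NOT n5 = NOT 1 = 0
n7 = NOT n6 = NOT 0 = 1
n8 = n2 AND n7 = 0 AND 1 = 0
n9 = in3 OR n8 = 0 OR 0 = 0
n10 = NOT n9 = NOT 0 = 1
So n10 = 1 as required.

in0=0, in1=0, in2=1, in3=0, in4=0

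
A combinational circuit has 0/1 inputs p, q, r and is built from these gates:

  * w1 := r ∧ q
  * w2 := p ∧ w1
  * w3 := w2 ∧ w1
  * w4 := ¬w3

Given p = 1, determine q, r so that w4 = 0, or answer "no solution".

q=1, r=1

w4 = ¬w3 must be 0, so w3 = 1.
Check with p = 1 and q=1, r=1:
w1 = r ∧ q = 1 ∧ 1 = 1
w2 = p ∧ w1 = 1 ∧ 1 = 1
w3 = w2 ∧ w1 = 1 ∧ 1 = 1
w4 = ¬w3 = ¬1 = 0
So w4 = 0.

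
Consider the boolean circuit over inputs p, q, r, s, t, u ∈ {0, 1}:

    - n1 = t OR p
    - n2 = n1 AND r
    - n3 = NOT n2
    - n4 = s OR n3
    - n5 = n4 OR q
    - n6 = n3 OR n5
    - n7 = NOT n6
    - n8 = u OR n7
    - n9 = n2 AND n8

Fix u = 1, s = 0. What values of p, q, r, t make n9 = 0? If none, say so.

p=0, q=0, r=0, t=1

n9 = n2 AND n8 must be 0, so at least one of n2, n8 is 0.
Check with u = 1, s = 0 and p=0, q=0, r=0, t=1:
n1 = t OR p = 1 OR 0 = 1
n2 = n1 AND r = 1 AND 0 = 0
n3 = NOT n2 = NOT 0 = 1
n4 = s OR n3 = 0 OR 1 = 1
n5 = n4 OR q = 1 OR 0 = 1
n6 = n3 OR n5 = 1 OR 1 = 1
n7 = NOT n6 = NOT 1 = 0
n8 = u OR n7 = 1 OR 0 = 1
n9 = n2 AND n8 = 0 AND 1 = 0
So n9 = 0.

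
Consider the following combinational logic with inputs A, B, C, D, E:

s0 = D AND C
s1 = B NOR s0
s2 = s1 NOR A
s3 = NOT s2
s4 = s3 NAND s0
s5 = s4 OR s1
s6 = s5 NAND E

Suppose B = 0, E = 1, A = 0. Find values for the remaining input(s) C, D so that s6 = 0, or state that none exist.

C=0, D=1

s6 = s5 NAND E must be 0, so both s5 = 1 and E = 1.
s5 = s4 OR s1 must be 1, so at least one of s4, s1 is 1.
Check with B = 0, E = 1, A = 0 and C=0, D=1:
s0 = D AND C = 1 AND 0 = 0
s1 = B NOR s0 = 0 NOR 0 = 1
s2 = s1 NOR A = 1 NOR 0 = 0
s3 = NOT s2 = NOT 0 = 1
s4 = s3 NAND s0 = 1 NAND 0 = 1
s5 = s4 OR s1 = 1 OR 1 = 1
s6 = s5 NAND E = 1 NAND 1 = 0
So s6 = 0.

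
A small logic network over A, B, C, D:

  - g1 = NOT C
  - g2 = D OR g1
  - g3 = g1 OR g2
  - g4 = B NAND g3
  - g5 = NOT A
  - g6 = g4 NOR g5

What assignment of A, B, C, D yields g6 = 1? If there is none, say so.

A=1 B=1 C=0 D=0

g6 = g4 NOR g5 must be 1, so both g4 = 0 and g5 = 0.
g4 = B NAND g3 must be 0, so both B = 1 and g3 = 1.
g5 = NOT A must be 0, so A = 1.
Check with A=1 B=1 C=0 D=0:
g1 = NOT C = NOT 0 = 1
g2 = D OR g1 = 0 OR 1 = 1
g3 = g1 OR g2 = 1 OR 1 = 1
g4 = B NAND g3 = 1 NAND 1 = 0
g5 = NOT A = NOT 1 = 0
g6 = g4 NOR g5 = 0 NOR 0 = 1
So g6 = 1 as required.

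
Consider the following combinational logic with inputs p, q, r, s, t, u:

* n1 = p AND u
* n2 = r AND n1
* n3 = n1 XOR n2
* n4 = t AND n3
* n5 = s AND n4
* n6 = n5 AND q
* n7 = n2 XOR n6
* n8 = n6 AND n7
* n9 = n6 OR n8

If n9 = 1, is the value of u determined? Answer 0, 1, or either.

n9 = n6 OR n8 must be 1, so at least one of n6, n8 is 1.
Every assignment with n9 = 1 has u = 1; there are 1 such assignment(s).
  p=1, q=1, r=0, s=1, t=1, u=1

1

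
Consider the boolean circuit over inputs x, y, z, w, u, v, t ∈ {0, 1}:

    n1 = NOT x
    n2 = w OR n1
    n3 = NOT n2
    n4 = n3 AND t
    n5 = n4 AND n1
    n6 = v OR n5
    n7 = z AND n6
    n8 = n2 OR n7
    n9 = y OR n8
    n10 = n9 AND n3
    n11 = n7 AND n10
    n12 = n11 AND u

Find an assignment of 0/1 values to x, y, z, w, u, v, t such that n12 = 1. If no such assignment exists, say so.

x=1, y=0, z=1, w=0, u=1, v=1, t=1

n12 = n11 AND u must be 1, so both n11 = 1 and u = 1.
Check with x=1, y=0, z=1, w=0, u=1, v=1, t=1:
n1 = NOT x = NOT 1 = 0
n2 = w OR n1 = 0 OR 0 = 0
n3 = NOT n2 = NOT 0 = 1
n4 = n3 AND t = 1 AND 1 = 1
n5 = n4 AND n1 = 1 AND 0 = 0
n6 = v OR n5 = 1 OR 0 = 1
n7 = z AND n6 = 1 AND 1 = 1
n8 = n2 OR n7 = 0 OR 1 = 1
n9 = y OR n8 = 0 OR 1 = 1
n10 = n9 AND n3 = 1 AND 1 = 1
n11 = n7 AND n10 = 1 AND 1 = 1
n12 = n11 AND u = 1 AND 1 = 1
So n12 = 1 as required.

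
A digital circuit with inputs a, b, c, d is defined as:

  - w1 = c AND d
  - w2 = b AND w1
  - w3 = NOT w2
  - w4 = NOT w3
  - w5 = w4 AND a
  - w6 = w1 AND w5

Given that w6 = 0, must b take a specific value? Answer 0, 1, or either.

either

Both values of b occur among assignments with w6 = 0:
  b=0: a=0, b=0, c=0, d=0
  b=1: a=0, b=1, c=0, d=0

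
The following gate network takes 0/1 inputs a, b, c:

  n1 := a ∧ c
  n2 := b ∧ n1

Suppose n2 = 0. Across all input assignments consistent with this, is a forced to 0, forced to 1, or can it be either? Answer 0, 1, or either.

Both values of a occur among assignments with n2 = 0:
  a=0: a=0, b=0, c=0
  a=1: a=1, b=0, c=0

either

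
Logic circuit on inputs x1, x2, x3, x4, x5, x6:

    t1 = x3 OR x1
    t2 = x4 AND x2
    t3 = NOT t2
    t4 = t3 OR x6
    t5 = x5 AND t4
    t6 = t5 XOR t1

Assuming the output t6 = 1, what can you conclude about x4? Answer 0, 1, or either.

either

Both values of x4 occur among assignments with t6 = 1:
  x4=0: x1=0, x2=0, x3=0, x4=0, x5=1, x6=0
  x4=1: x1=0, x2=0, x3=0, x4=1, x5=1, x6=0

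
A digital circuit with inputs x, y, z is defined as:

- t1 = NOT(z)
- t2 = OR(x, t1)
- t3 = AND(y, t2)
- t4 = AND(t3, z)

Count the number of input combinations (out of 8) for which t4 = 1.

1

t4 = AND(t3, z) must be 1, so both t3 = 1 and z = 1.
Satisfying assignments:
  x=1, y=1, z=1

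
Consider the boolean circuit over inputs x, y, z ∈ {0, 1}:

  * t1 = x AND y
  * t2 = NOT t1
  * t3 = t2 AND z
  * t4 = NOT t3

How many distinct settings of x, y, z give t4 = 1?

t4 = NOT t3 must be 1, so t3 = 0.
t3 = t2 AND z must be 0, so at least one of t2, z is 0.
Enumerating the 8 input combinations, 5 give t4 = 1 and 3 give t4 = 0.

5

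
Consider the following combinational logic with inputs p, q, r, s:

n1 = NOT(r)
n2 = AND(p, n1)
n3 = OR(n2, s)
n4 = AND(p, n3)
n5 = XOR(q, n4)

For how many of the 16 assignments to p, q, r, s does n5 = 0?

8

n5 = XOR(q, n4) must be 0, so q and n4 are equal.
Enumerating the 16 input combinations, 8 give n5 = 0 and 8 give n5 = 1.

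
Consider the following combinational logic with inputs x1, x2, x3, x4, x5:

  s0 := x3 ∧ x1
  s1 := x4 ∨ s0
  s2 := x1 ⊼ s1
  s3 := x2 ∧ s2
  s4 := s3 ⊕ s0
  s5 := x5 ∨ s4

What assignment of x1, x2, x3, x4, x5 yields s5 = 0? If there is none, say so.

s5 = x5 ∨ s4 must be 0, so both x5 = 0 and s4 = 0.
s4 = s3 ⊕ s0 must be 0, so s3 and s0 are equal.
Check with x1=0 x2=0 x3=1 x4=1 x5=0:
s0 = x3 ∧ x1 = 1 ∧ 0 = 0
s1 = x4 ∨ s0 = 1 ∨ 0 = 1
s2 = x1 ⊼ s1 = 0 ⊼ 1 = 1
s3 = x2 ∧ s2 = 0 ∧ 1 = 0
s4 = s3 ⊕ s0 = 0 ⊕ 0 = 0
s5 = x5 ∨ s4 = 0 ∨ 0 = 0
So s5 = 0 as required.

x1=0 x2=0 x3=1 x4=1 x5=0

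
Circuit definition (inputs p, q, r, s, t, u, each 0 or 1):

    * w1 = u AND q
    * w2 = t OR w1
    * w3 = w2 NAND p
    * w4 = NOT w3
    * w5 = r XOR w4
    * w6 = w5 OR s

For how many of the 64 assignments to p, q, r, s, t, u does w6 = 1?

48

w6 = w5 OR s must be 1, so at least one of w5, s is 1.
Enumerating the 64 input combinations, 48 give w6 = 1 and 16 give w6 = 0.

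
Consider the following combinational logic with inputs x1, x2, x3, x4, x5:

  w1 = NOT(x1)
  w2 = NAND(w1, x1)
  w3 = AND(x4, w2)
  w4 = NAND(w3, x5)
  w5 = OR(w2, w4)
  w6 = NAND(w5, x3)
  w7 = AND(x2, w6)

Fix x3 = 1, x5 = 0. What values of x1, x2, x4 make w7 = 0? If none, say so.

x1=0, x2=1, x4=0

Check with x3 = 1, x5 = 0 and x1=0, x2=1, x4=0:
w1 = NOT(x1) = NOT 0 = 1
w2 = NAND(w1, x1) = NAND(1, 0) = 1
w3 = AND(x4, w2) = AND(0, 1) = 0
w4 = NAND(w3, x5) = NAND(0, 0) = 1
w5 = OR(w2, w4) = OR(1, 1) = 1
w6 = NAND(w5, x3) = NAND(1, 1) = 0
w7 = AND(x2, w6) = AND(1, 0) = 0
So w7 = 0.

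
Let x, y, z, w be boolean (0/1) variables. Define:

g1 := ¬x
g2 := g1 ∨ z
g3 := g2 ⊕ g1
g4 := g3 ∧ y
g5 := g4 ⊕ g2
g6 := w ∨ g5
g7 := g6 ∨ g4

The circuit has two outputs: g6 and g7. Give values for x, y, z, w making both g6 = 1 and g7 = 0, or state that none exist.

no solution exists

Across all 16 input combinations, none give both g6 = 1 and g7 = 0.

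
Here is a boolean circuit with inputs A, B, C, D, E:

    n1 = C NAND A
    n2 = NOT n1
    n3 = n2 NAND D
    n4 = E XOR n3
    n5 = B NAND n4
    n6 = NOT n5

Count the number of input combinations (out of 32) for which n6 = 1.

8

n6 = NOT n5 must be 1, so n5 = 0.
n5 = B NAND n4 must be 0, so both B = 1 and n4 = 1.
Enumerating the 32 input combinations, 8 give n6 = 1 and 24 give n6 = 0.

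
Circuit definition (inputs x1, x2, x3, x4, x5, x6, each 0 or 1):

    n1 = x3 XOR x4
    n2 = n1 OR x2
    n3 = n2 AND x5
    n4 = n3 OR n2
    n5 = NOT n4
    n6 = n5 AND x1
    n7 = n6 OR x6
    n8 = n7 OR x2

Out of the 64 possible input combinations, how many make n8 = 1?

52

n8 = n7 OR x2 must be 1, so at least one of n7, x2 is 1.
Enumerating the 64 input combinations, 52 give n8 = 1 and 12 give n8 = 0.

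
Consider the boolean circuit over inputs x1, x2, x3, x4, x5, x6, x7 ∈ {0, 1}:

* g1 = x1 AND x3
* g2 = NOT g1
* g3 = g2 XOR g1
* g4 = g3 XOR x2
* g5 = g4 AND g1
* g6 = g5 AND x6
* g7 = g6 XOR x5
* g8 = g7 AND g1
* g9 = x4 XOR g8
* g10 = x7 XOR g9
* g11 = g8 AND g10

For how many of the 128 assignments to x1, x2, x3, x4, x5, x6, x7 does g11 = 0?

120

g11 = g8 AND g10 must be 0, so at least one of g8, g10 is 0.
Enumerating the 128 input combinations, 120 give g11 = 0 and 8 give g11 = 1.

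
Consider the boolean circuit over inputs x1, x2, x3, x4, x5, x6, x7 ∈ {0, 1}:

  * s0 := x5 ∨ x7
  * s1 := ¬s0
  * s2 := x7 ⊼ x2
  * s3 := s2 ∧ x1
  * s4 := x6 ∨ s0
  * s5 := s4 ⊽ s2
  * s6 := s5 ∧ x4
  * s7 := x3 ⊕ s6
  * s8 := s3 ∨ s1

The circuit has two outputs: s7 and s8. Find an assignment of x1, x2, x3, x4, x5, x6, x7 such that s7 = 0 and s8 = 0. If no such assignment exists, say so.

Check with x1=0, x2=0, x3=0, x4=0, x5=1, x6=0, x7=1:
s0 = x5 ∨ x7 = 1 ∨ 1 = 1
s1 = ¬s0 = ¬1 = 0
s2 = x7 ⊼ x2 = 1 ⊼ 0 = 1
s3 = s2 ∧ x1 = 1 ∧ 0 = 0
s4 = x6 ∨ s0 = 0 ∨ 1 = 1
s5 = s4 ⊽ s2 = 1 ⊽ 1 = 0
s6 = s5 ∧ x4 = 0 ∧ 0 = 0
s7 = x3 ⊕ s6 = 0 ⊕ 0 = 0
s8 = s3 ∨ s1 = 0 ∨ 0 = 0
So s7 = 0 and s8 = 0.

x1=0, x2=0, x3=0, x4=0, x5=1, x6=0, x7=1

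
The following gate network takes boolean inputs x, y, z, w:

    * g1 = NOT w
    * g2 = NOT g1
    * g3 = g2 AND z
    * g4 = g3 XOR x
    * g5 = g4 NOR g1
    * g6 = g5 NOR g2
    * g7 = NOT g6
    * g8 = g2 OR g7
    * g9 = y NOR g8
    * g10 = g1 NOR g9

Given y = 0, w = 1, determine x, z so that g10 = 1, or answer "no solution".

g10 = g1 NOR g9 must be 1, so both g1 = 0 and g9 = 0.
g1 = NOT w must be 0, so w = 1.
Check with y = 0, w = 1 and x=0, z=0:
g1 = NOT w = NOT 1 = 0
g2 = NOT g1 = NOT 0 = 1
g3 = g2 AND z = 1 AND 0 = 0
g4 = g3 XOR x = 0 XOR 0 = 0
g5 = g4 NOR g1 = 0 NOR 0 = 1
g6 = g5 NOR g2 = 1 NOR 1 = 0
g7 = NOT g6 = NOT 0 = 1
g8 = g2 OR g7 = 1 OR 1 = 1
g9 = y NOR g8 = 0 NOR 1 = 0
g10 = g1 NOR g9 = 0 NOR 0 = 1
So g10 = 1.

x=0, z=0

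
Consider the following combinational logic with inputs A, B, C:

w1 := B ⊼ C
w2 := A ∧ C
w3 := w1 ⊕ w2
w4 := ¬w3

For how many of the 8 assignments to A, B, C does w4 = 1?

w4 = ¬w3 must be 1, so w3 = 0.
w3 = w1 ⊕ w2 must be 0, so w1 and w2 are equal.
Satisfying assignments:
  A=0, B=1, C=1
  A=1, B=0, C=1

2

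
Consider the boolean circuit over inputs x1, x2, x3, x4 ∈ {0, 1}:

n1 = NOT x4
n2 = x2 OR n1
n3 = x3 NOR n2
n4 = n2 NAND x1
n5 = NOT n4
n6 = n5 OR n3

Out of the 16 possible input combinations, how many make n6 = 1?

8

n6 = n5 OR n3 must be 1, so at least one of n5, n3 is 1.
Enumerating the 16 input combinations, 8 give n6 = 1 and 8 give n6 = 0.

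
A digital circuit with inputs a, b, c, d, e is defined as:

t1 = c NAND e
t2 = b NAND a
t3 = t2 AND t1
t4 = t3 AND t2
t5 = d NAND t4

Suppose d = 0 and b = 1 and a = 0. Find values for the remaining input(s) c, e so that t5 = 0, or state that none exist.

With d = 0 and b = 1 and a = 0 fixed, none of the 4 settings of c, e give t5 = 0.
For example, with c=0, e=1:
t1 = c NAND e = 0 NAND 1 = 1
t2 = b NAND a = 1 NAND 0 = 1
t3 = t2 AND t1 = 1 AND 1 = 1
t4 = t3 AND t2 = 1 AND 1 = 1
t5 = d NAND t4 = 0 NAND 1 = 1
giving t5 = 1 ≠ 0.

no solution exists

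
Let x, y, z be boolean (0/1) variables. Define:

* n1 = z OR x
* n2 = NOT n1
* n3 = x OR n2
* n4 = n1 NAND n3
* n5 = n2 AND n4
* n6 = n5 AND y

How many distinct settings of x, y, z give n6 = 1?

n6 = n5 AND y must be 1, so both n5 = 1 and y = 1.
n5 = n2 AND n4 must be 1, so both n2 = 1 and n4 = 1.
n2 = NOT n1 must be 1, so n1 = 0.
Satisfying assignments:
  x=0, y=1, z=0

1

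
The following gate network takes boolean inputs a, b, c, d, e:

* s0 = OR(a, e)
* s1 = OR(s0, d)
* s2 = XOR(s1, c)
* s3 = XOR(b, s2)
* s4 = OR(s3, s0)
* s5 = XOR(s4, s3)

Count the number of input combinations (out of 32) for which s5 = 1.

12

s5 = XOR(s4, s3) must be 1, so s4 and s3 differ.
Enumerating the 32 input combinations, 12 give s5 = 1 and 20 give s5 = 0.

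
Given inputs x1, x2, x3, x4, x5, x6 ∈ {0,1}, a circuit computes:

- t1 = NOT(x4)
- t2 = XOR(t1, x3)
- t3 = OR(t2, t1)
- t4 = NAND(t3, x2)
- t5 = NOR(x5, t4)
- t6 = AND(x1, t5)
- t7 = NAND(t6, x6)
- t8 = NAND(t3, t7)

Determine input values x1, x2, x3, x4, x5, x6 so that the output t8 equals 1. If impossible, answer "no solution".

x1=1, x2=0, x3=0, x4=1, x5=0, x6=0

t8 = NAND(t3, t7) must be 1, so at least one of t3, t7 is 0.
Check with x1=1, x2=0, x3=0, x4=1, x5=0, x6=0:
t1 = NOT(x4) = NOT 1 = 0
t2 = XOR(t1, x3) = XOR(0, 0) = 0
t3 = OR(t2, t1) = OR(0, 0) = 0
t4 = NAND(t3, x2) = NAND(0, 0) = 1
t5 = NOR(x5, t4) = NOR(0, 1) = 0
t6 = AND(x1, t5) = AND(1, 0) = 0
t7 = NAND(t6, x6) = NAND(0, 0) = 1
t8 = NAND(t3, t7) = NAND(0, 1) = 1
So t8 = 1 as required.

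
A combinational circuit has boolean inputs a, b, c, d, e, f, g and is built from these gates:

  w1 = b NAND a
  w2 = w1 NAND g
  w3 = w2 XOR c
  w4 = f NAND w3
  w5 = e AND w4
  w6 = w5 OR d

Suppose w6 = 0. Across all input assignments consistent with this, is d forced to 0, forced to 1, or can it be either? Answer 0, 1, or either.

0

w6 = w5 OR d must be 0, so both w5 = 0 and d = 0.
w5 = e AND w4 must be 0, so at least one of e, w4 is 0.
Every assignment with w6 = 0 has d = 0; there are 40 such assignment(s).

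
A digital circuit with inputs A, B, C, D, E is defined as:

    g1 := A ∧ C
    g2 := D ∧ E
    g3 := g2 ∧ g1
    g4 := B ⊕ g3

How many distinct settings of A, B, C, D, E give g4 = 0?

16

g4 = B ⊕ g3 must be 0, so B and g3 are equal.
Enumerating the 32 input combinations, 16 give g4 = 0 and 16 give g4 = 1.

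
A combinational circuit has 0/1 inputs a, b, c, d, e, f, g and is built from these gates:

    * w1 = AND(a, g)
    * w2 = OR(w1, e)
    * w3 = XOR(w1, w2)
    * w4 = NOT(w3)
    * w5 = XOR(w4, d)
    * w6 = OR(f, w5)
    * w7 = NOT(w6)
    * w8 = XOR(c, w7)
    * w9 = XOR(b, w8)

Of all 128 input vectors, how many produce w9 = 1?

64

w9 = XOR(b, w8) must be 1, so b and w8 differ.
Enumerating the 128 input combinations, 64 give w9 = 1 and 64 give w9 = 0.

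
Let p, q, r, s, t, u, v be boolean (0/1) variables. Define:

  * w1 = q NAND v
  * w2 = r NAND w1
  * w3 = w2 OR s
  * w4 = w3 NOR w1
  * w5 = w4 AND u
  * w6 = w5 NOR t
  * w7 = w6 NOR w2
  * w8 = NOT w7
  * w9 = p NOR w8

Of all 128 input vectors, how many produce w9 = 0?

w9 = p NOR w8 must be 0, so at least one of p, w8 is 1.
Enumerating the 128 input combinations, 116 give w9 = 0 and 12 give w9 = 1.

116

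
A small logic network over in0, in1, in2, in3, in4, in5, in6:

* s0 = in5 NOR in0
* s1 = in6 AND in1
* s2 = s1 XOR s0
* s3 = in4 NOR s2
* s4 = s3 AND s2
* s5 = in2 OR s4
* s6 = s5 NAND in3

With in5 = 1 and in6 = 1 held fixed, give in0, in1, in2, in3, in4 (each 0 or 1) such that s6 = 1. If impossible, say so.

in0=0, in1=0, in2=1, in3=0, in4=1

s6 = s5 NAND in3 must be 1, so at least one of s5, in3 is 0.
Check with in5 = 1 and in6 = 1 and in0=0, in1=0, in2=1, in3=0, in4=1:
s0 = in5 NOR in0 = 1 NOR 0 = 0
s1 = in6 AND in1 = 1 AND 0 = 0
s2 = s1 XOR s0 = 0 XOR 0 = 0
s3 = in4 NOR s2 = 1 NOR 0 = 0
s4 = s3 AND s2 = 0 AND 0 = 0
s5 = in2 OR s4 = 1 OR 0 = 1
s6 = s5 NAND in3 = 1 NAND 0 = 1
So s6 = 1.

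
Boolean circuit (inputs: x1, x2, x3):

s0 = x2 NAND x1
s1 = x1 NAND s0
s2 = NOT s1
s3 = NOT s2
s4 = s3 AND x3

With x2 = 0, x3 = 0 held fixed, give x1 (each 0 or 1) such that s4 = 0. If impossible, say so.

x1=0

Check with x2 = 0, x3 = 0 and x1=0:
s0 = x2 NAND x1 = 0 NAND 0 = 1
s1 = x1 NAND s0 = 0 NAND 1 = 1
s2 = NOT s1 = NOT 1 = 0
s3 = NOT s2 = NOT 0 = 1
s4 = s3 AND x3 = 1 AND 0 = 0
So s4 = 0.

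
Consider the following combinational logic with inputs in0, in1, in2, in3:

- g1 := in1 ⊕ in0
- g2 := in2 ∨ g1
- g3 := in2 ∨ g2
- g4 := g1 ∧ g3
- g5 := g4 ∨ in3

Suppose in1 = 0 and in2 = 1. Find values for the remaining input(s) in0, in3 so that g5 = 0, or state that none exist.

Check with in1 = 0 and in2 = 1 and in0=0, in3=0:
g1 = in1 ⊕ in0 = 0 ⊕ 0 = 0
g2 = in2 ∨ g1 = 1 ∨ 0 = 1
g3 = in2 ∨ g2 = 1 ∨ 1 = 1
g4 = g1 ∧ g3 = 0 ∧ 1 = 0
g5 = g4 ∨ in3 = 0 ∨ 0 = 0
So g5 = 0.

in0=0, in3=0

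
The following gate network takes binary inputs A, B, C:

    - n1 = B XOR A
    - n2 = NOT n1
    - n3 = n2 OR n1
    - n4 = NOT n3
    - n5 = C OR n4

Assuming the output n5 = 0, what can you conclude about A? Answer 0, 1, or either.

either

Both values of A occur among assignments with n5 = 0:
  A=0: A=0, B=0, C=0
  A=1: A=1, B=0, C=0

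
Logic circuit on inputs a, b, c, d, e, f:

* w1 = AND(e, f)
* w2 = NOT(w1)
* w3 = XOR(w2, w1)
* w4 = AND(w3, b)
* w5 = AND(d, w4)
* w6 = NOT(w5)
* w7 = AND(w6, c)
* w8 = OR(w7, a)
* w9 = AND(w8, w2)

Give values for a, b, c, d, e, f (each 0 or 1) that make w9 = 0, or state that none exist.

a=0, b=1, c=1, d=1, e=0, f=1

w9 = AND(w8, w2) must be 0, so at least one of w8, w2 is 0.
Check with a=0, b=1, c=1, d=1, e=0, f=1:
w1 = AND(e, f) = AND(0, 1) = 0
w2 = NOT(w1) = NOT 0 = 1
w3 = XOR(w2, w1) = XOR(1, 0) = 1
w4 = AND(w3, b) = AND(1, 1) = 1
w5 = AND(d, w4) = AND(1, 1) = 1
w6 = NOT(w5) = NOT 1 = 0
w7 = AND(w6, c) = AND(0, 1) = 0
w8 = OR(w7, a) = OR(0, 0) = 0
w9 = AND(w8, w2) = AND(0, 1) = 0
So w9 = 0 as required.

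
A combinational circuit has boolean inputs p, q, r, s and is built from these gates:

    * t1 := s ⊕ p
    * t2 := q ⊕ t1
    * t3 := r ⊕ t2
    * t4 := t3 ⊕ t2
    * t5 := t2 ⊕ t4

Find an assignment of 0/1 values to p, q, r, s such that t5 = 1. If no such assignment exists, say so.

t5 = t2 ⊕ t4 must be 1, so t2 and t4 differ.
Check with p=1, q=0, r=1, s=1:
t1 = s ⊕ p = 1 ⊕ 1 = 0
t2 = q ⊕ t1 = 0 ⊕ 0 = 0
t3 = r ⊕ t2 = 1 ⊕ 0 = 1
t4 = t3 ⊕ t2 = 1 ⊕ 0 = 1
t5 = t2 ⊕ t4 = 0 ⊕ 1 = 1
So t5 = 1 as required.

p=1, q=0, r=1, s=1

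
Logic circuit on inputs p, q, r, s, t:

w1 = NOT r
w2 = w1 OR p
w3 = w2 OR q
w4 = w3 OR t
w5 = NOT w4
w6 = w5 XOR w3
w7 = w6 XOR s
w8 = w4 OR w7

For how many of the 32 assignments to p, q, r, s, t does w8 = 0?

w8 = w4 OR w7 must be 0, so both w4 = 0 and w7 = 0.
Enumerating the 32 input combinations, 1 give w8 = 0 and 31 give w8 = 1.

1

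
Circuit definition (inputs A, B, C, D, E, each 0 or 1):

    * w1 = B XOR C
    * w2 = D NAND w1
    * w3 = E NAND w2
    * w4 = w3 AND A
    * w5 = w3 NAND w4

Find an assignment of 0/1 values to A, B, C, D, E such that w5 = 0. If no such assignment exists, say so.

A=1 B=1 C=0 D=1 E=1

w5 = w3 NAND w4 must be 0, so both w3 = 1 and w4 = 1.
Check with A=1 B=1 C=0 D=1 E=1:
w1 = B XOR C = 1 XOR 0 = 1
w2 = D NAND w1 = 1 NAND 1 = 0
w3 = E NAND w2 = 1 NAND 0 = 1
w4 = w3 AND A = 1 AND 1 = 1
w5 = w3 NAND w4 = 1 NAND 1 = 0
So w5 = 0 as required.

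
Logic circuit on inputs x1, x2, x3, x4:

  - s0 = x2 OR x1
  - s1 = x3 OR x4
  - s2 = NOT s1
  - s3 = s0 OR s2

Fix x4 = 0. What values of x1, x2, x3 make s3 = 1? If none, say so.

x1=1, x2=0, x3=1

Check with x4 = 0 and x1=1, x2=0, x3=1:
s0 = x2 OR x1 = 0 OR 1 = 1
s1 = x3 OR x4 = 1 OR 0 = 1
s2 = NOT s1 = NOT 1 = 0
s3 = s0 OR s2 = 1 OR 0 = 1
So s3 = 1.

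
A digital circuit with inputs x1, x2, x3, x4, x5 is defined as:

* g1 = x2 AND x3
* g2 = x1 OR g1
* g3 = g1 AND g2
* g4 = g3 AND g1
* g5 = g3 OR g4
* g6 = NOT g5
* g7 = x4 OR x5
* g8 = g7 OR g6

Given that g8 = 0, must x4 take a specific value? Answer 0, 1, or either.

g8 = g7 OR g6 must be 0, so both g7 = 0 and g6 = 0.
Every assignment with g8 = 0 has x4 = 0; there are 2 such assignment(s).
  x1=0, x2=1, x3=1, x4=0, x5=0
  x1=1, x2=1, x3=1, x4=0, x5=0

0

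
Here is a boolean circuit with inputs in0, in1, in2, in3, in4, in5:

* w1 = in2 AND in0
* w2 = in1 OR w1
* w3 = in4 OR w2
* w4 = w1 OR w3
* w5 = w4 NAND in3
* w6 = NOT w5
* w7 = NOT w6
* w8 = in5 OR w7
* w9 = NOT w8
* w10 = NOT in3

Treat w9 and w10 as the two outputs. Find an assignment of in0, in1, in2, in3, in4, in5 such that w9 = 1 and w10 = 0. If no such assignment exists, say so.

in0=0, in1=1, in2=1, in3=1, in4=1, in5=0

Check with in0=0, in1=1, in2=1, in3=1, in4=1, in5=0:
w1 = in2 AND in0 = 1 AND 0 = 0
w2 = in1 OR w1 = 1 OR 0 = 1
w3 = in4 OR w2 = 1 OR 1 = 1
w4 = w1 OR w3 = 0 OR 1 = 1
w5 = w4 NAND in3 = 1 NAND 1 = 0
w6 = NOT w5 = NOT 0 = 1
w7 = NOT w6 = NOT 1 = 0
w8 = in5 OR w7 = 0 OR 0 = 0
w9 = NOT w8 = NOT 0 = 1
w10 = NOT in3 = NOT 1 = 0
So w9 = 1 and w10 = 0.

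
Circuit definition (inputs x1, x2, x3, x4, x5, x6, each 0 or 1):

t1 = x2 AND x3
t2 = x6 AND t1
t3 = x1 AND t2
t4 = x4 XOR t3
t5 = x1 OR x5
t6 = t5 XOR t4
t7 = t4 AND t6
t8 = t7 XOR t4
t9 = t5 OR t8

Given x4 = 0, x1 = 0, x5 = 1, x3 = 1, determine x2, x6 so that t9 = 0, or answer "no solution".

no solution exists

With x4 = 0, x1 = 0, x5 = 1, x3 = 1 fixed, none of the 4 settings of x2, x6 give t9 = 0.
For example, with x2=1, x6=0:
t1 = x2 AND x3 = 1 AND 1 = 1
t2 = x6 AND t1 = 0 AND 1 = 0
t3 = x1 AND t2 = 0 AND 0 = 0
t4 = x4 XOR t3 = 0 XOR 0 = 0
t5 = x1 OR x5 = 0 OR 1 = 1
t6 = t5 XOR t4 = 1 XOR 0 = 1
t7 = t4 AND t6 = 0 AND 1 = 0
t8 = t7 XOR t4 = 0 XOR 0 = 0
t9 = t5 OR t8 = 1 OR 0 = 1
giving t9 = 1 ≠ 0.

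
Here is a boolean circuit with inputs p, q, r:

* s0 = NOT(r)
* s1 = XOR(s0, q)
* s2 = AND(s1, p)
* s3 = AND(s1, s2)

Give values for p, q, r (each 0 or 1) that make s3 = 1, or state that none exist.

p=1, q=0, r=0

Check with p=1, q=0, r=0:
s0 = NOT(r) = NOT 0 = 1
s1 = XOR(s0, q) = XOR(1, 0) = 1
s2 = AND(s1, p) = AND(1, 1) = 1
s3 = AND(s1, s2) = AND(1, 1) = 1
So s3 = 1 as required.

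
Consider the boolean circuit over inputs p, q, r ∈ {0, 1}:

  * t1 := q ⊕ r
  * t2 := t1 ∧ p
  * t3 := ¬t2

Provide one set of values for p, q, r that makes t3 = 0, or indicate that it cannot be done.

t3 = ¬t2 must be 0, so t2 = 1.
t2 = t1 ∧ p must be 1, so both t1 = 1 and p = 1.
t1 = q ⊕ r must be 1, so q and r differ.
Check with p=1, q=0, r=1:
t1 = q ⊕ r = 0 ⊕ 1 = 1
t2 = t1 ∧ p = 1 ∧ 1 = 1
t3 = ¬t2 = ¬1 = 0
So t3 = 0 as required.

p=1, q=0, r=1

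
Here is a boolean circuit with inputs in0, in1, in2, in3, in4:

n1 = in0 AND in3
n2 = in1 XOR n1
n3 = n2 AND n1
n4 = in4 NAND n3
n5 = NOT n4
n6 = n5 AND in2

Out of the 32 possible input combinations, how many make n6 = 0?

n6 = n5 AND in2 must be 0, so at least one of n5, in2 is 0.
Enumerating the 32 input combinations, 31 give n6 = 0 and 1 give n6 = 1.

31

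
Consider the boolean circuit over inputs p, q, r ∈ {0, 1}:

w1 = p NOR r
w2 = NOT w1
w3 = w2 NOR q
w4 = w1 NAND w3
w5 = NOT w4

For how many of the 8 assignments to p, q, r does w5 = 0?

w5 = NOT w4 must be 0, so w4 = 1.
Enumerating the 8 input combinations, 7 give w5 = 0 and 1 give w5 = 1.

7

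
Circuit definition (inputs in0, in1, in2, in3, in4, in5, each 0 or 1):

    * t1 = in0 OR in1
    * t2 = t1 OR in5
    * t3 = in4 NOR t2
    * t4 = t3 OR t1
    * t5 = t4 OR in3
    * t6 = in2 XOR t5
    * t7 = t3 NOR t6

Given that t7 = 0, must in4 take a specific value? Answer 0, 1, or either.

either

Both values of in4 occur among assignments with t7 = 0:
  in4=0: in0=0, in1=0, in2=0, in3=0, in4=0, in5=0
  in4=1: in0=0, in1=0, in2=0, in3=1, in4=1, in5=0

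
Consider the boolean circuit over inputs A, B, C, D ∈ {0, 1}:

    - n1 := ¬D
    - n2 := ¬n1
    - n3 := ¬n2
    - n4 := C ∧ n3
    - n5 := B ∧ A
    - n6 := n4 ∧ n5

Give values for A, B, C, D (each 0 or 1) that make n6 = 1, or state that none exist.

n6 = n4 ∧ n5 must be 1, so both n4 = 1 and n5 = 1.
n4 = C ∧ n3 must be 1, so both C = 1 and n3 = 1.
Check with A=1, B=1, C=1, D=0:
n1 = ¬D = ¬0 = 1
n2 = ¬n1 = ¬1 = 0
n3 = ¬n2 = ¬0 = 1
n4 = C ∧ n3 = 1 ∧ 1 = 1
n5 = B ∧ A = 1 ∧ 1 = 1
n6 = n4 ∧ n5 = 1 ∧ 1 = 1
So n6 = 1 as required.

A=1, B=1, C=1, D=0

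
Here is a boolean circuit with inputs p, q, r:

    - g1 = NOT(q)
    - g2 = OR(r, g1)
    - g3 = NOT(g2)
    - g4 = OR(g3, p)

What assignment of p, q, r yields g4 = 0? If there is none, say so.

g4 = OR(g3, p) must be 0, so both g3 = 0 and p = 0.
g3 = NOT(g2) must be 0, so g2 = 1.
Check with p=0, q=0, r=1:
g1 = NOT(q) = NOT 0 = 1
g2 = OR(r, g1) = OR(1, 1) = 1
g3 = NOT(g2) = NOT 1 = 0
g4 = OR(g3, p) = OR(0, 0) = 0
So g4 = 0 as required.

p=0, q=0, r=1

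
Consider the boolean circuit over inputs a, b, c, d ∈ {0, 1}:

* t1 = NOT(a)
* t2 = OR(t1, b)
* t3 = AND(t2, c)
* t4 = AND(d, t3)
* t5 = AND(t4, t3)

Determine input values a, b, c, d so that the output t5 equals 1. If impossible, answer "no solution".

t5 = AND(t4, t3) must be 1, so both t4 = 1 and t3 = 1.
Check with a=0, b=0, c=1, d=1:
t1 = NOT(a) = NOT 0 = 1
t2 = OR(t1, b) = OR(1, 0) = 1
t3 = AND(t2, c) = AND(1, 1) = 1
t4 = AND(d, t3) = AND(1, 1) = 1
t5 = AND(t4, t3) = AND(1, 1) = 1
So t5 = 1 as required.

a=0, b=0, c=1, d=1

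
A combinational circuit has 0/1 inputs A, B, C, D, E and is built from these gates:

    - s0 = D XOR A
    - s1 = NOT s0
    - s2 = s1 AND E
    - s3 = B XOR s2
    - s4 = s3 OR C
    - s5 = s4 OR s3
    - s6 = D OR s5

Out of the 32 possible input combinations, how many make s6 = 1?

28

s6 = D OR s5 must be 1, so at least one of D, s5 is 1.
Enumerating the 32 input combinations, 28 give s6 = 1 and 4 give s6 = 0.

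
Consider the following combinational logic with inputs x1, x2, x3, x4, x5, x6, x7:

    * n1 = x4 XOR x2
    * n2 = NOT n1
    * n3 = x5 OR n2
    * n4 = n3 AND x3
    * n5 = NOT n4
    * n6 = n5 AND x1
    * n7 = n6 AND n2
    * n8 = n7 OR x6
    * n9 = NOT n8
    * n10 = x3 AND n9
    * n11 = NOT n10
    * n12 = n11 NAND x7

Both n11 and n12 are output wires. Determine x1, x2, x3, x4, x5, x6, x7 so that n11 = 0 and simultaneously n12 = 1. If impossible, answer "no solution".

x1=1, x2=1, x3=1, x4=0, x5=1, x6=0, x7=1

Check with x1=1, x2=1, x3=1, x4=0, x5=1, x6=0, x7=1:
n1 = x4 XOR x2 = 0 XOR 1 = 1
n2 = NOT n1 = NOT 1 = 0
n3 = x5 OR n2 = 1 OR 0 = 1
n4 = n3 AND x3 = 1 AND 1 = 1
n5 = NOT n4 = NOT 1 = 0
n6 = n5 AND x1 = 0 AND 1 = 0
n7 = n6 AND n2 = 0 AND 0 = 0
n8 = n7 OR x6 = 0 OR 0 = 0
n9 = NOT n8 = NOT 0 = 1
n10 = x3 AND n9 = 1 AND 1 = 1
n11 = NOT n10 = NOT 1 = 0
n12 = n11 NAND x7 = 0 NAND 1 = 1
So n11 = 0 and n12 = 1.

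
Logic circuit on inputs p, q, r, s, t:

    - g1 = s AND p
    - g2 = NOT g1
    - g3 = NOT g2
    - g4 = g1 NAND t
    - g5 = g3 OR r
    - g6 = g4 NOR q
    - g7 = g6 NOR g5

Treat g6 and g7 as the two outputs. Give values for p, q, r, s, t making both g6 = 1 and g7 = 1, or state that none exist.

Across all 32 input combinations, none give both g6 = 1 and g7 = 1.

no solution exists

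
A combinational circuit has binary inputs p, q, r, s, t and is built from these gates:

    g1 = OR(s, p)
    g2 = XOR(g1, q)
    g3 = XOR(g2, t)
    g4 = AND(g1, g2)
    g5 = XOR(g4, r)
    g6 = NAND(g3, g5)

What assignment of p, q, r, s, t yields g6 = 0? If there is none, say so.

p=0 q=0 r=1 s=0 t=1

g6 = NAND(g3, g5) must be 0, so both g3 = 1 and g5 = 1.
g3 = XOR(g2, t) must be 1, so g2 and t differ.
g5 = XOR(g4, r) must be 1, so g4 and r differ.
Check with p=0 q=0 r=1 s=0 t=1:
g1 = OR(s, p) = OR(0, 0) = 0
g2 = XOR(g1, q) = XOR(0, 0) = 0
g3 = XOR(g2, t) = XOR(0, 1) = 1
g4 = AND(g1, g2) = AND(0, 0) = 0
g5 = XOR(g4, r) = XOR(0, 1) = 1
g6 = NAND(g3, g5) = NAND(1, 1) = 0
So g6 = 0 as required.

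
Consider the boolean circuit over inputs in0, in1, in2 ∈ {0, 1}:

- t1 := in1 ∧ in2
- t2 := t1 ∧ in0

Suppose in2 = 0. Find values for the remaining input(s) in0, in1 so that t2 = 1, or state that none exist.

With in2 = 0 fixed, none of the 4 settings of in0, in1 give t2 = 1.
For example, with in0=0, in1=0:
t1 = in1 ∧ in2 = 0 ∧ 0 = 0
t2 = t1 ∧ in0 = 0 ∧ 0 = 0
giving t2 = 0 ≠ 1.

no solution exists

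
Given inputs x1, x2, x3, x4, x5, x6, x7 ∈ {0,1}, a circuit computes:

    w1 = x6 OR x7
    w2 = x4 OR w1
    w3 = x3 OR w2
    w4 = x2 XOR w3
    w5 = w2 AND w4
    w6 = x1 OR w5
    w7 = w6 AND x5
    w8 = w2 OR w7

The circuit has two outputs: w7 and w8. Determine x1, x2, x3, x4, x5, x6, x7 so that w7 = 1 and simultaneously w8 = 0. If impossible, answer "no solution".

no solution exists

Across all 128 input combinations, none give both w7 = 1 and w8 = 0.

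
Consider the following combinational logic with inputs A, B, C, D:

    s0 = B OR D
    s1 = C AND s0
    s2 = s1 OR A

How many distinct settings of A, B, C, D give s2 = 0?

5

s2 = s1 OR A must be 0, so both s1 = 0 and A = 0.
s1 = C AND s0 must be 0, so at least one of C, s0 is 0.
Satisfying assignments:
  A=0, B=0, C=0, D=0
  A=0, B=0, C=0, D=1
  A=0, B=0, C=1, D=0
  A=0, B=1, C=0, D=0
  A=0, B=1, C=0, D=1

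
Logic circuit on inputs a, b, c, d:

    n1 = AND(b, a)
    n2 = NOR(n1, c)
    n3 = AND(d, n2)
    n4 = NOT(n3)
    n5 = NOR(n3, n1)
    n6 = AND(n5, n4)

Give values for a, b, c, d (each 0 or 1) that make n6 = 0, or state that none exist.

Check with a=0, b=0, c=0, d=1:
n1 = AND(b, a) = AND(0, 0) = 0
n2 = NOR(n1, c) = NOR(0, 0) = 1
n3 = AND(d, n2) = AND(1, 1) = 1
n4 = NOT(n3) = NOT 1 = 0
n5 = NOR(n3, n1) = NOR(1, 0) = 0
n6 = AND(n5, n4) = AND(0, 0) = 0
So n6 = 0 as required.

a=0, b=0, c=0, d=1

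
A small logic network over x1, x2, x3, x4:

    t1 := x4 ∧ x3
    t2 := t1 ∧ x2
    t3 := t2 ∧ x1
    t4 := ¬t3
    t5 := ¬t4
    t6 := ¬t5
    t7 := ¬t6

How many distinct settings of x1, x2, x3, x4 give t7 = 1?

1

t7 = ¬t6 must be 1, so t6 = 0.
Satisfying assignments:
  x1=1, x2=1, x3=1, x4=1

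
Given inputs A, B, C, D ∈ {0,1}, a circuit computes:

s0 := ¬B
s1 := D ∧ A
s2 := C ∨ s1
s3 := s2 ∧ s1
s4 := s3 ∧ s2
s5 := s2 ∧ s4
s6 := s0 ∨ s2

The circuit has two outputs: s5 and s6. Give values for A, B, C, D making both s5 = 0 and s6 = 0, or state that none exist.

Check with A=1, B=1, C=0, D=0:
s0 = ¬B = ¬1 = 0
s1 = D ∧ A = 0 ∧ 1 = 0
s2 = C ∨ s1 = 0 ∨ 0 = 0
s3 = s2 ∧ s1 = 0 ∧ 0 = 0
s4 = s3 ∧ s2 = 0 ∧ 0 = 0
s5 = s2 ∧ s4 = 0 ∧ 0 = 0
s6 = s0 ∨ s2 = 0 ∨ 0 = 0
So s5 = 0 and s6 = 0.

A=1, B=1, C=0, D=0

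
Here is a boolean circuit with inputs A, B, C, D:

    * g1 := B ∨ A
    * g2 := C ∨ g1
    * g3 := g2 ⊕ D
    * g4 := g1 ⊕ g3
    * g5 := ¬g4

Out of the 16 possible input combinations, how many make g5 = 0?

g5 = ¬g4 must be 0, so g4 = 1.
g4 = g1 ⊕ g3 must be 1, so g1 and g3 differ.
Enumerating the 16 input combinations, 8 give g5 = 0 and 8 give g5 = 1.

8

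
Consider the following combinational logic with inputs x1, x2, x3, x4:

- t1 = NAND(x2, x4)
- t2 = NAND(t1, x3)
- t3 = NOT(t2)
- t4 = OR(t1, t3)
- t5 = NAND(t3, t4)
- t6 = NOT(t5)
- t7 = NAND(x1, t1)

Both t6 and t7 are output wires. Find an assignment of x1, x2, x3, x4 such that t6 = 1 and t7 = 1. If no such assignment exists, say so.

Check with x1=0, x2=1, x3=1, x4=0:
t1 = NAND(x2, x4) = NAND(1, 0) = 1
t2 = NAND(t1, x3) = NAND(1, 1) = 0
t3 = NOT(t2) = NOT 0 = 1
t4 = OR(t1, t3) = OR(1, 1) = 1
t5 = NAND(t3, t4) = NAND(1, 1) = 0
t6 = NOT(t5) = NOT 0 = 1
t7 = NAND(x1, t1) = NAND(0, 1) = 1
So t6 = 1 and t7 = 1.

x1=0, x2=1, x3=1, x4=0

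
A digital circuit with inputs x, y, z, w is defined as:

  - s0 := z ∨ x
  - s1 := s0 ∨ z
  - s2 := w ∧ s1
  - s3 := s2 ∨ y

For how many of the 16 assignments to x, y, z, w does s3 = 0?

s3 = s2 ∨ y must be 0, so both s2 = 0 and y = 0.
Satisfying assignments:
  x=0, y=0, z=0, w=0
  x=0, y=0, z=0, w=1
  x=0, y=0, z=1, w=0
  x=1, y=0, z=0, w=0
  x=1, y=0, z=1, w=0

5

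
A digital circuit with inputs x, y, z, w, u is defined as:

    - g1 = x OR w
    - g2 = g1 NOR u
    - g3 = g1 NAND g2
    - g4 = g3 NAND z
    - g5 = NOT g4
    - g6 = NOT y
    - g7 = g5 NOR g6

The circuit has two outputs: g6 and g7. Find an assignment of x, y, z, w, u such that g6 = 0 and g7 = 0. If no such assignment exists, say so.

Check with x=1, y=1, z=1, w=1, u=1:
g1 = x OR w = 1 OR 1 = 1
g2 = g1 NOR u = 1 NOR 1 = 0
g3 = g1 NAND g2 = 1 NAND 0 = 1
g4 = g3 NAND z = 1 NAND 1 = 0
g5 = NOT g4 = NOT 0 = 1
g6 = NOT y = NOT 1 = 0
g7 = g5 NOR g6 = 1 NOR 0 = 0
So g6 = 0 and g7 = 0.

x=1, y=1, z=1, w=1, u=1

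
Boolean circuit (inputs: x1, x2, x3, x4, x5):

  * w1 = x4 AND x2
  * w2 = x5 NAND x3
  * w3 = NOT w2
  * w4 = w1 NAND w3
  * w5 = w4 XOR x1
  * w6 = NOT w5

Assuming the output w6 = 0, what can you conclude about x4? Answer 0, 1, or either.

either

Both values of x4 occur among assignments with w6 = 0:
  x4=0: x1=0, x2=0, x3=0, x4=0, x5=0
  x4=1: x1=0, x2=0, x3=0, x4=1, x5=0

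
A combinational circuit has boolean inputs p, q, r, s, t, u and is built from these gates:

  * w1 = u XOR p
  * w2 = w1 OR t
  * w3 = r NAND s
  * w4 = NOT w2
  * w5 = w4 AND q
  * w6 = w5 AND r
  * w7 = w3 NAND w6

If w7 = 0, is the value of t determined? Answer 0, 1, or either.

0

w7 = w3 NAND w6 must be 0, so both w3 = 1 and w6 = 1.
Every assignment with w7 = 0 has t = 0; there are 2 such assignment(s).
  p=0, q=1, r=1, s=0, t=0, u=0
  p=1, q=1, r=1, s=0, t=0, u=1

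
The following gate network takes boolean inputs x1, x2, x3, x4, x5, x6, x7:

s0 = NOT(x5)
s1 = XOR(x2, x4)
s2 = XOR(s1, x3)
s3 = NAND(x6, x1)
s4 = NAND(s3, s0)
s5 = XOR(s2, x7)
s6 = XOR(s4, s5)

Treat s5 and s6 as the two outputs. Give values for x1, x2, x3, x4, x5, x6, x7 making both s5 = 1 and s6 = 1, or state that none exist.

x1=0, x2=1, x3=0, x4=1, x5=0, x6=1, x7=1

Check with x1=0, x2=1, x3=0, x4=1, x5=0, x6=1, x7=1:
s0 = NOT(x5) = NOT 0 = 1
s1 = XOR(x2, x4) = XOR(1, 1) = 0
s2 = XOR(s1, x3) = XOR(0, 0) = 0
s3 = NAND(x6, x1) = NAND(1, 0) = 1
s4 = NAND(s3, s0) = NAND(1, 1) = 0
s5 = XOR(s2, x7) = XOR(0, 1) = 1
s6 = XOR(s4, s5) = XOR(0, 1) = 1
So s5 = 1 and s6 = 1.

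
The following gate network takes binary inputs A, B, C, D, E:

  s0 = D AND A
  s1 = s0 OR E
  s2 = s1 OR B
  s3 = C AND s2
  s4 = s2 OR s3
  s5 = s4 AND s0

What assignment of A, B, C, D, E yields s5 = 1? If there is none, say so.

A=1, B=1, C=0, D=1, E=1

s5 = s4 AND s0 must be 1, so both s4 = 1 and s0 = 1.
Check with A=1, B=1, C=0, D=1, E=1:
s0 = D AND A = 1 AND 1 = 1
s1 = s0 OR E = 1 OR 1 = 1
s2 = s1 OR B = 1 OR 1 = 1
s3 = C AND s2 = 0 AND 1 = 0
s4 = s2 OR s3 = 1 OR 0 = 1
s5 = s4 AND s0 = 1 AND 1 = 1
So s5 = 1 as required.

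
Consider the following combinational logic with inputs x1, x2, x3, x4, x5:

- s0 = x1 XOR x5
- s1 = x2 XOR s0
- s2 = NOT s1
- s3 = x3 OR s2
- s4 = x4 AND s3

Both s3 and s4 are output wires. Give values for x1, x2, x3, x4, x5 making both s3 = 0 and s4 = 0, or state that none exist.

x1=0, x2=1, x3=0, x4=1, x5=0

Check with x1=0, x2=1, x3=0, x4=1, x5=0:
s0 = x1 XOR x5 = 0 XOR 0 = 0
s1 = x2 XOR s0 = 1 XOR 0 = 1
s2 = NOT s1 = NOT 1 = 0
s3 = x3 OR s2 = 0 OR 0 = 0
s4 = x4 AND s3 = 1 AND 0 = 0
So s3 = 0 and s4 = 0.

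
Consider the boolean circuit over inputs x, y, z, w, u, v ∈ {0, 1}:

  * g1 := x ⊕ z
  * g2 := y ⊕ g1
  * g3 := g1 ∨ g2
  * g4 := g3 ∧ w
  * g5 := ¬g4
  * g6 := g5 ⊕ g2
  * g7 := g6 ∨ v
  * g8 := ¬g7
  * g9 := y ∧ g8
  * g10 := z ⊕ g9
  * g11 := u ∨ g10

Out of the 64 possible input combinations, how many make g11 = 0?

16

g11 = u ∨ g10 must be 0, so both u = 0 and g10 = 0.
g10 = z ⊕ g9 must be 0, so z and g9 are equal.
Enumerating the 64 input combinations, 16 give g11 = 0 and 48 give g11 = 1.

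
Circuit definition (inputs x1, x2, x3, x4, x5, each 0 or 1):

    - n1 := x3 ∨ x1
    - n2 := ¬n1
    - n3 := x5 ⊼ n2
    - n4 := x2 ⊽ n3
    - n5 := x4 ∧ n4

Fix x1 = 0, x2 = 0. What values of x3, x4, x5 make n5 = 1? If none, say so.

x3=0, x4=1, x5=1

Check with x1 = 0, x2 = 0 and x3=0, x4=1, x5=1:
n1 = x3 ∨ x1 = 0 ∨ 0 = 0
n2 = ¬n1 = ¬0 = 1
n3 = x5 ⊼ n2 = 1 ⊼ 1 = 0
n4 = x2 ⊽ n3 = 0 ⊽ 0 = 1
n5 = x4 ∧ n4 = 1 ∧ 1 = 1
So n5 = 1.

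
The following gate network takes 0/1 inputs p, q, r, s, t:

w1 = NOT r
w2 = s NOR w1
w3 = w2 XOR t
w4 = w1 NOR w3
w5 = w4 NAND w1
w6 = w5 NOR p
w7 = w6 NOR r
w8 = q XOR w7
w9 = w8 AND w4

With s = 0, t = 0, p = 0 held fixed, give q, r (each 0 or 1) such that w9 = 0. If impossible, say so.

q=1 r=0

w9 = w8 AND w4 must be 0, so at least one of w8, w4 is 0.
Check with s = 0, t = 0, p = 0 and q=1, r=0:
w1 = NOT r = NOT 0 = 1
w2 = s NOR w1 = 0 NOR 1 = 0
w3 = w2 XOR t = 0 XOR 0 = 0
w4 = w1 NOR w3 = 1 NOR 0 = 0
w5 = w4 NAND w1 = 0 NAND 1 = 1
w6 = w5 NOR p = 1 NOR 0 = 0
w7 = w6 NOR r = 0 NOR 0 = 1
w8 = q XOR w7 = 1 XOR 1 = 0
w9 = w8 AND w4 = 0 AND 0 = 0
So w9 = 0.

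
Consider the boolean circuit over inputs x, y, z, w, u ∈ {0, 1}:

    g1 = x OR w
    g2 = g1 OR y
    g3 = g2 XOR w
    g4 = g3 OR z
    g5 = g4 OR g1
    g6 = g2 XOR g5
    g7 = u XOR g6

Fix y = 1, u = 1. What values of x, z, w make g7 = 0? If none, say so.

With y = 1, u = 1 fixed, none of the 8 settings of x, z, w give g7 = 0.
For example, with x=1, z=0, w=0:
g1 = x OR w = 1 OR 0 = 1
g2 = g1 OR y = 1 OR 1 = 1
g3 = g2 XOR w = 1 XOR 0 = 1
g4 = g3 OR z = 1 OR 0 = 1
g5 = g4 OR g1 = 1 OR 1 = 1
g6 = g2 XOR g5 = 1 XOR 1 = 0
g7 = u XOR g6 = 1 XOR 0 = 1
giving g7 = 1 ≠ 0.

no solution exists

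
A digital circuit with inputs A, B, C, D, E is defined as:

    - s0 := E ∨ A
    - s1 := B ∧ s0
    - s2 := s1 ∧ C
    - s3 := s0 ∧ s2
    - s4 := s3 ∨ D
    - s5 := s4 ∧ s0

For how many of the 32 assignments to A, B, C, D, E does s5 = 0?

s5 = s4 ∧ s0 must be 0, so at least one of s4, s0 is 0.
Enumerating the 32 input combinations, 17 give s5 = 0 and 15 give s5 = 1.

17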